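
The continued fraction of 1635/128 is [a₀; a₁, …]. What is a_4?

1635 = 12·128 + 99   →  a_0 = 12
128 = 1·99 + 29   →  a_1 = 1
99 = 3·29 + 12   →  a_2 = 3
29 = 2·12 + 5   →  a_3 = 2
12 = 2·5 + 2   →  a_4 = 2

2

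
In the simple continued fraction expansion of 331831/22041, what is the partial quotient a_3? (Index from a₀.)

331831 = 15·22041 + 1216   →  a_0 = 15
22041 = 18·1216 + 153   →  a_1 = 18
1216 = 7·153 + 145   →  a_2 = 7
153 = 1·145 + 8   →  a_3 = 1

1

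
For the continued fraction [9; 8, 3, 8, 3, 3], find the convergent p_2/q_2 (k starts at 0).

Using pₖ = aₖpₖ₋₁ + pₖ₋₂, qₖ = aₖqₖ₋₁ + qₖ₋₂ (with p₋₁=1, p₋₂=0, q₋₁=0, q₋₂=1):
  k=0: a=9, p=9, q=1
  k=1: a=8, p=73, q=8
  k=2: a=3, p=228, q=25

228/25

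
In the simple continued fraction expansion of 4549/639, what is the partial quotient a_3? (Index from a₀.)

4549 = 7·639 + 76   →  a_0 = 7
639 = 8·76 + 31   →  a_1 = 8
76 = 2·31 + 14   →  a_2 = 2
31 = 2·14 + 3   →  a_3 = 2

2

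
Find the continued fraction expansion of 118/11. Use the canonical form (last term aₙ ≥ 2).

[10; 1, 2, 1, 2]

118 = 10·11 + 8
11 = 1·8 + 3
8 = 2·3 + 2
3 = 1·2 + 1
2 = 2·1 + 0  (stop)
So 118/11 = [10; 1, 2, 1, 2].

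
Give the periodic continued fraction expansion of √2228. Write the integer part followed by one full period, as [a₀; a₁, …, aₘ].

a₀ = ⌊√2228⌋ = 47.
With m₀=0, d₀=1 and mₖ₊₁ = dₖaₖ − mₖ, dₖ₊₁ = (n − mₖ₊₁²)/dₖ, aₖ₊₁ = ⌊(a₀+mₖ₊₁)/dₖ₊₁⌋:
  k=1: m=47, d=19, a=4
  k=2: m=29, d=73, a=1
  k=3: m=44, d=4, a=22
  k=4: m=44, d=73, a=1
  k=5: m=29, d=19, a=4
  k=6: m=47, d=1, a=94
d=1 and a=2a₀=94 at k=6, so the next step gives (m, d) = (47, 19) again — its k=1 value — and the period has length 6.

[47; 4, 1, 22, 1, 4, 94]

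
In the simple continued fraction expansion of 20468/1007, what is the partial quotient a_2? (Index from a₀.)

14

20468 = 20·1007 + 328   →  a_0 = 20
1007 = 3·328 + 23   →  a_1 = 3
328 = 14·23 + 6   →  a_2 = 14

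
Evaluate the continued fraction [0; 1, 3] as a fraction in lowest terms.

3/4

Fold from the inside: start with 3/1.
  1 + 1/3 = 4/3
  0 + 3/4 = 3/4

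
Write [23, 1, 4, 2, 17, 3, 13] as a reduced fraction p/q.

Fold from the inside: start with 13/1.
  3 + 1/13 = 40/13
  17 + 13/40 = 693/40
  2 + 40/693 = 1426/693
  4 + 693/1426 = 6397/1426
  1 + 1426/6397 = 7823/6397
  23 + 6397/7823 = 186326/7823

186326/7823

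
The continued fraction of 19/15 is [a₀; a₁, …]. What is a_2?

19 = 1·15 + 4   →  a_0 = 1
15 = 3·4 + 3   →  a_1 = 3
4 = 1·3 + 1   →  a_2 = 1

1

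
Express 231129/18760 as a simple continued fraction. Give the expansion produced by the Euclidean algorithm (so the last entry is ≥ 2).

231129 = 12*18760 + 6009
18760 = 3*6009 + 733
6009 = 8*733 + 145
733 = 5*145 + 8
145 = 18*8 + 1
8 = 8*1 + 0  (stop)
So 231129/18760 = [12; 3, 8, 5, 18, 8].

[12; 3, 8, 5, 18, 8]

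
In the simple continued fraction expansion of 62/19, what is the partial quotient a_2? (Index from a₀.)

62 = 3·19 + 5   →  a_0 = 3
19 = 3·5 + 4   →  a_1 = 3
5 = 1·4 + 1   →  a_2 = 1

1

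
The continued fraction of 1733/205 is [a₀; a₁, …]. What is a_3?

1

1733 = 8·205 + 93   →  a_0 = 8
205 = 2·93 + 19   →  a_1 = 2
93 = 4·19 + 17   →  a_2 = 4
19 = 1·17 + 2   →  a_3 = 1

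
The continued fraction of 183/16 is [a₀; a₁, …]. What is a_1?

183 = 11·16 + 7   →  a_0 = 11
16 = 2·7 + 2   →  a_1 = 2

2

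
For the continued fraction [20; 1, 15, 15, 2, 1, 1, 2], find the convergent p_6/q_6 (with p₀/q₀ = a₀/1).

Using pₖ = aₖpₖ₋₁ + pₖ₋₂, qₖ = aₖqₖ₋₁ + qₖ₋₂ (with p₋₁=1, p₋₂=0, q₋₁=0, q₋₂=1):
  k=0: a=20, p=20, q=1
  k=1: a=1, p=21, q=1
  k=2: a=15, p=335, q=16
  k=3: a=15, p=5046, q=241
  k=4: a=2, p=10427, q=498
  k=5: a=1, p=15473, q=739
  k=6: a=1, p=25900, q=1237

25900/1237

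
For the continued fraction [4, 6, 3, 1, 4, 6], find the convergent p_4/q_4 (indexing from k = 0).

495/119

Using pₖ = aₖpₖ₋₁ + pₖ₋₂, qₖ = aₖqₖ₋₁ + qₖ₋₂ (with p₋₁=1, p₋₂=0, q₋₁=0, q₋₂=1):
  k=0: a=4, p=4, q=1
  k=1: a=6, p=25, q=6
  k=2: a=3, p=79, q=19
  k=3: a=1, p=104, q=25
  k=4: a=4, p=495, q=119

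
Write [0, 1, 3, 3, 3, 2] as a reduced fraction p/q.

76/99

Using pₖ = aₖpₖ₋₁ + pₖ₋₂ and qₖ = aₖqₖ₋₁ + qₖ₋₂:
  k=0: a=0, p=0, q=1
  k=1: a=1, p=1, q=1
  k=2: a=3, p=3, q=4
  k=3: a=3, p=10, q=13
  k=4: a=3, p=33, q=43
  k=5: a=2, p=76, q=99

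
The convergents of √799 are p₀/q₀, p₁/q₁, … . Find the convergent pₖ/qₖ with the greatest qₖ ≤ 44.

√799 = [28; 3, 1, 3, 56, …] (period length 4).
Convergents:
  p_0/q_0 = 28/1
  p_1/q_1 = 85/3
  p_2/q_2 = 113/4
  p_3/q_3 = 424/15
  p_4/q_4 = 23857/844
q_3 = 15 ≤ 44 < 844 = q_4, so the answer is 424/15.

424/15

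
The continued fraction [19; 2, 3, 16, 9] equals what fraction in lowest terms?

20071/1033

Fold from the inside: start with 9/1.
  16 + 1/9 = 145/9
  3 + 9/145 = 444/145
  2 + 145/444 = 1033/444
  19 + 444/1033 = 20071/1033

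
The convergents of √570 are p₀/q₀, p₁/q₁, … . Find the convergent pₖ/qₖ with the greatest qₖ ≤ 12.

√570 = [23; 1, 6, 1, 46, …] (period length 4).
Convergents:
  p_0/q_0 = 23/1
  p_1/q_1 = 24/1
  p_2/q_2 = 167/7
  p_3/q_3 = 191/8
  p_4/q_4 = 8953/375
q_3 = 8 ≤ 12 < 375 = q_4, so the answer is 191/8.

191/8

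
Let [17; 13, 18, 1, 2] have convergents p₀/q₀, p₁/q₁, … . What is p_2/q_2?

4013/235

Using pₖ = aₖpₖ₋₁ + pₖ₋₂, qₖ = aₖqₖ₋₁ + qₖ₋₂ (with p₋₁=1, p₋₂=0, q₋₁=0, q₋₂=1):
  k=0: a=17, p=17, q=1
  k=1: a=13, p=222, q=13
  k=2: a=18, p=4013, q=235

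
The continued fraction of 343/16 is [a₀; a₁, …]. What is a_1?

2

343 = 21·16 + 7   →  a_0 = 21
16 = 2·7 + 2   →  a_1 = 2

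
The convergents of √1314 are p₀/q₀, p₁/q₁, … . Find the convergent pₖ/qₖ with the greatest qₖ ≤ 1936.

42049/1160

√1314 = [36; 4, 72, …] (period length 2).
Convergents:
  p_0/q_0 = 36/1
  p_1/q_1 = 145/4
  p_2/q_2 = 10476/289
  p_3/q_3 = 42049/1160
  p_4/q_4 = 3038004/83809
q_3 = 1160 ≤ 1936 < 83809 = q_4, so the answer is 42049/1160.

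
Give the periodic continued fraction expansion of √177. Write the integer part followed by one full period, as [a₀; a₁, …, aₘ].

a₀ = ⌊√177⌋ = 13.

[13; 3, 3, 2, 8, 2, 3, 3, 26]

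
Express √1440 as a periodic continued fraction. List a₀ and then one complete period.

[37; 1, 17, 1, 74]

a₀ = ⌊√1440⌋ = 37.
With m₀=0, d₀=1 and mₖ₊₁ = dₖaₖ − mₖ, dₖ₊₁ = (n − mₖ₊₁²)/dₖ, aₖ₊₁ = ⌊(a₀+mₖ₊₁)/dₖ₊₁⌋:
  k=1: m=37, d=71, a=1
  k=2: m=34, d=4, a=17
  k=3: m=34, d=71, a=1
  k=4: m=37, d=1, a=74
d=1 and a=2a₀=74 at k=4, so the next step gives (m, d) = (37, 71) again — its k=1 value — and the period has length 4.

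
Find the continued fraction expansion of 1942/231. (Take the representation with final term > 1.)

[8; 2, 2, 5, 2, 1, 2]

1942 = 8·231 + 94
231 = 2·94 + 43
94 = 2·43 + 8
43 = 5·8 + 3
8 = 2·3 + 2
3 = 1·2 + 1
2 = 2·1 + 0  (stop)
So 1942/231 = [8; 2, 2, 5, 2, 1, 2].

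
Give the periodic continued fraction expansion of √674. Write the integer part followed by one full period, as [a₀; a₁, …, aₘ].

[25; 1, 24, 1, 50]

a₀ = ⌊√674⌋ = 25.
With m₀=0, d₀=1 and mₖ₊₁ = dₖaₖ − mₖ, dₖ₊₁ = (n − mₖ₊₁²)/dₖ, aₖ₊₁ = ⌊(a₀+mₖ₊₁)/dₖ₊₁⌋:
  k=1: m=25, d=49, a=1
  k=2: m=24, d=2, a=24
  k=3: m=24, d=49, a=1
  k=4: m=25, d=1, a=50
d=1 and a=2a₀=50 at k=4, so the next step gives (m, d) = (25, 49) again — its k=1 value — and the period has length 4.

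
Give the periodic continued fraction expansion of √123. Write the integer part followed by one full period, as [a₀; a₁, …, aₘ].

a₀ = ⌊√123⌋ = 11.
With m₀=0, d₀=1 and mₖ₊₁ = dₖaₖ − mₖ, dₖ₊₁ = (n − mₖ₊₁²)/dₖ, aₖ₊₁ = ⌊(a₀+mₖ₊₁)/dₖ₊₁⌋:
  k=1: m=11, d=2, a=11
  k=2: m=11, d=1, a=22
d=1 and a=2a₀=22 at k=2, so the next step gives (m, d) = (11, 2) again — its k=1 value — and the period has length 2.

[11; 11, 22]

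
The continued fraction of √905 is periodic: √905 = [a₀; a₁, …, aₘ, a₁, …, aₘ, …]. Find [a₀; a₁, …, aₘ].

[30; 12, 60]

a₀ = ⌊√905⌋ = 30.
With m₀=0, d₀=1 and mₖ₊₁ = dₖaₖ − mₖ, dₖ₊₁ = (n − mₖ₊₁²)/dₖ, aₖ₊₁ = ⌊(a₀+mₖ₊₁)/dₖ₊₁⌋:
  k=1: m=30, d=5, a=12
  k=2: m=30, d=1, a=60
d=1 and a=2a₀=60 at k=2, so the next step gives (m, d) = (30, 5) again — its k=1 value — and the period has length 2.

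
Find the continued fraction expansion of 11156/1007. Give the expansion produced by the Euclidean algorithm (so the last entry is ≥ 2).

11156 = 11×1007 + 79
1007 = 12×79 + 59
79 = 1×59 + 20
59 = 2×20 + 19
20 = 1×19 + 1
19 = 19×1 + 0  (stop)
So 11156/1007 = [11; 12, 1, 2, 1, 19].

[11; 12, 1, 2, 1, 19]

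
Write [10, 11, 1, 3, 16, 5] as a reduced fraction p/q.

Fold from the inside: start with 5/1.
  16 + 1/5 = 81/5
  3 + 5/81 = 248/81
  1 + 81/248 = 329/248
  11 + 248/329 = 3867/329
  10 + 329/3867 = 38999/3867

38999/3867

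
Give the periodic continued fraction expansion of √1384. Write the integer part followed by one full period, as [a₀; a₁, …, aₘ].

[37; 4, 1, 17, 1, 4, 74]

a₀ = ⌊√1384⌋ = 37.
With m₀=0, d₀=1 and mₖ₊₁ = dₖaₖ − mₖ, dₖ₊₁ = (n − mₖ₊₁²)/dₖ, aₖ₊₁ = ⌊(a₀+mₖ₊₁)/dₖ₊₁⌋:
  k=1: m=37, d=15, a=4
  k=2: m=23, d=57, a=1
  k=3: m=34, d=4, a=17
  k=4: m=34, d=57, a=1
  k=5: m=23, d=15, a=4
  k=6: m=37, d=1, a=74
d=1 and a=2a₀=74 at k=6, so the next step gives (m, d) = (37, 15) again — its k=1 value — and the period has length 6.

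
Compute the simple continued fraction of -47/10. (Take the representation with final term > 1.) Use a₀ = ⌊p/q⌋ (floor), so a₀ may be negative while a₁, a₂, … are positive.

[-5; 3, 3]

-47 = -5·10 + 3
10 = 3·3 + 1
3 = 3·1 + 0  (stop)
So -47/10 = [-5; 3, 3].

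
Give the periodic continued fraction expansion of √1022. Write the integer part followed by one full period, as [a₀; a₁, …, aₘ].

[31; 1, 30, 1, 62]

a₀ = ⌊√1022⌋ = 31.
With m₀=0, d₀=1 and mₖ₊₁ = dₖaₖ − mₖ, dₖ₊₁ = (n − mₖ₊₁²)/dₖ, aₖ₊₁ = ⌊(a₀+mₖ₊₁)/dₖ₊₁⌋:
  k=1: m=31, d=61, a=1
  k=2: m=30, d=2, a=30
  k=3: m=30, d=61, a=1
  k=4: m=31, d=1, a=62
d=1 and a=2a₀=62 at k=4, so the next step gives (m, d) = (31, 61) again — its k=1 value — and the period has length 4.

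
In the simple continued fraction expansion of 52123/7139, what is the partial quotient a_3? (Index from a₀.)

52123 = 7·7139 + 2150   →  a_0 = 7
7139 = 3·2150 + 689   →  a_1 = 3
2150 = 3·689 + 83   →  a_2 = 3
689 = 8·83 + 25   →  a_3 = 8

8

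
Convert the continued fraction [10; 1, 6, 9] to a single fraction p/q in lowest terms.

695/64

Using pₖ = aₖpₖ₋₁ + pₖ₋₂ and qₖ = aₖqₖ₋₁ + qₖ₋₂:
  k=0: a=10, p=10, q=1
  k=1: a=1, p=11, q=1
  k=2: a=6, p=76, q=7
  k=3: a=9, p=695, q=64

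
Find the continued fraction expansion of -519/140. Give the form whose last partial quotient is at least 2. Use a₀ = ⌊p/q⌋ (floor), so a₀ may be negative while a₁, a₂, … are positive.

[-4; 3, 2, 2, 2, 3]

-519 = -4×140 + 41
140 = 3×41 + 17
41 = 2×17 + 7
17 = 2×7 + 3
7 = 2×3 + 1
3 = 3×1 + 0  (stop)
So -519/140 = [-4; 3, 2, 2, 2, 3].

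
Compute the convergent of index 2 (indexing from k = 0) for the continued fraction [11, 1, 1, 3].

Using pₖ = aₖpₖ₋₁ + pₖ₋₂, qₖ = aₖqₖ₋₁ + qₖ₋₂ (with p₋₁=1, p₋₂=0, q₋₁=0, q₋₂=1):
  k=0: a=11, p=11, q=1
  k=1: a=1, p=12, q=1
  k=2: a=1, p=23, q=2

23/2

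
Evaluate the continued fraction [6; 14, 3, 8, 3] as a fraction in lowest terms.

Fold from the inside: start with 3/1.
  8 + 1/3 = 25/3
  3 + 3/25 = 78/25
  14 + 25/78 = 1117/78
  6 + 78/1117 = 6780/1117

6780/1117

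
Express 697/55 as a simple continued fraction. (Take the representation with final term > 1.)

[12; 1, 2, 18]

697 = 12*55 + 37
55 = 1*37 + 18
37 = 2*18 + 1
18 = 18*1 + 0  (stop)
So 697/55 = [12; 1, 2, 18].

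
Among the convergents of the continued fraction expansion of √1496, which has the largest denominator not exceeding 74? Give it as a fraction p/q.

2282/59

√1496 = [38; 1, 2, 9, 2, 1, 76, …] (period length 6).
Convergents:
  p_0/q_0 = 38/1
  p_1/q_1 = 39/1
  p_2/q_2 = 116/3
  p_3/q_3 = 1083/28
  p_4/q_4 = 2282/59
  p_5/q_5 = 3365/87
q_4 = 59 ≤ 74 < 87 = q_5, so the answer is 2282/59.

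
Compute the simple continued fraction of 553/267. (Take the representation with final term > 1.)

[2; 14, 19]

553 = 2×267 + 19
267 = 14×19 + 1
19 = 19×1 + 0  (stop)
So 553/267 = [2; 14, 19].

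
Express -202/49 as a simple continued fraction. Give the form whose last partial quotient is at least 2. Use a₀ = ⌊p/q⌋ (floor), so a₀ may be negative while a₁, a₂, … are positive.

-202 = -5*49 + 43
49 = 1*43 + 6
43 = 7*6 + 1
6 = 6*1 + 0  (stop)
So -202/49 = [-5; 1, 7, 6].

[-5; 1, 7, 6]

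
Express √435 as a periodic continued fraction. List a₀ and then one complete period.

[20; 1, 5, 1, 40]

a₀ = ⌊√435⌋ = 20.
With m₀=0, d₀=1 and mₖ₊₁ = dₖaₖ − mₖ, dₖ₊₁ = (n − mₖ₊₁²)/dₖ, aₖ₊₁ = ⌊(a₀+mₖ₊₁)/dₖ₊₁⌋:
  k=1: m=20, d=35, a=1
  k=2: m=15, d=6, a=5
  k=3: m=15, d=35, a=1
  k=4: m=20, d=1, a=40
d=1 and a=2a₀=40 at k=4, so the next step gives (m, d) = (20, 35) again — its k=1 value — and the period has length 4.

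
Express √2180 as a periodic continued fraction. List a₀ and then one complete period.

[46; 1, 2, 4, 2, 1, 92]

a₀ = ⌊√2180⌋ = 46.
With m₀=0, d₀=1 and mₖ₊₁ = dₖaₖ − mₖ, dₖ₊₁ = (n − mₖ₊₁²)/dₖ, aₖ₊₁ = ⌊(a₀+mₖ₊₁)/dₖ₊₁⌋:
  k=1: m=46, d=64, a=1
  k=2: m=18, d=29, a=2
  k=3: m=40, d=20, a=4
  k=4: m=40, d=29, a=2
  k=5: m=18, d=64, a=1
  k=6: m=46, d=1, a=92
d=1 and a=2a₀=92 at k=6, so the next step gives (m, d) = (46, 64) again — its k=1 value — and the period has length 6.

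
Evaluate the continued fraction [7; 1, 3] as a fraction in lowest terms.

31/4

Fold from the inside: start with 3/1.
  1 + 1/3 = 4/3
  7 + 3/4 = 31/4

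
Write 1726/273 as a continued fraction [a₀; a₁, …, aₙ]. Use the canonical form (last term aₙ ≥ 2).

1726 = 6×273 + 88
273 = 3×88 + 9
88 = 9×9 + 7
9 = 1×7 + 2
7 = 3×2 + 1
2 = 2×1 + 0  (stop)
So 1726/273 = [6; 3, 9, 1, 3, 2].

[6; 3, 9, 1, 3, 2]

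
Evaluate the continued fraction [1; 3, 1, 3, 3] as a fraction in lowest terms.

Using pₖ = aₖpₖ₋₁ + pₖ₋₂ and qₖ = aₖqₖ₋₁ + qₖ₋₂:
  k=0: a=1, p=1, q=1
  k=1: a=3, p=4, q=3
  k=2: a=1, p=5, q=4
  k=3: a=3, p=19, q=15
  k=4: a=3, p=62, q=49

62/49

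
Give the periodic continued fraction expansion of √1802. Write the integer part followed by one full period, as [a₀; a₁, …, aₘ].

a₀ = ⌊√1802⌋ = 42.
With m₀=0, d₀=1 and mₖ₊₁ = dₖaₖ − mₖ, dₖ₊₁ = (n − mₖ₊₁²)/dₖ, aₖ₊₁ = ⌊(a₀+mₖ₊₁)/dₖ₊₁⌋:
  k=1: m=42, d=38, a=2
  k=2: m=34, d=17, a=4
  k=3: m=34, d=38, a=2
  k=4: m=42, d=1, a=84
d=1 and a=2a₀=84 at k=4, so the next step gives (m, d) = (42, 38) again — its k=1 value — and the period has length 4.

[42; 2, 4, 2, 84]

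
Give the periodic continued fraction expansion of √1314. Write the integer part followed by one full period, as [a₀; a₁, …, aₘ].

[36; 4, 72]

a₀ = ⌊√1314⌋ = 36.
With m₀=0, d₀=1 and mₖ₊₁ = dₖaₖ − mₖ, dₖ₊₁ = (n − mₖ₊₁²)/dₖ, aₖ₊₁ = ⌊(a₀+mₖ₊₁)/dₖ₊₁⌋:
  k=1: m=36, d=18, a=4
  k=2: m=36, d=1, a=72
d=1 and a=2a₀=72 at k=2, so the next step gives (m, d) = (36, 18) again — its k=1 value — and the period has length 2.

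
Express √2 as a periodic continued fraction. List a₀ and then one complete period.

a₀ = ⌊√2⌋ = 1.
With m₀=0, d₀=1 and mₖ₊₁ = dₖaₖ − mₖ, dₖ₊₁ = (n − mₖ₊₁²)/dₖ, aₖ₊₁ = ⌊(a₀+mₖ₊₁)/dₖ₊₁⌋:
  k=1: m=1, d=1, a=2
d=1 and a=2a₀=2 at k=1, so the next step gives (m, d) = (1, 1) again — its k=1 value — and the period has length 1.

[1; 2]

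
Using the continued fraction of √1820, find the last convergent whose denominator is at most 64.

2645/62

√1820 = [42; 1, 1, 1, 20, 1, 1, 1, 84, …] (period length 8).
Convergents:
  p_0/q_0 = 42/1
  p_1/q_1 = 43/1
  p_2/q_2 = 85/2
  p_3/q_3 = 128/3
  p_4/q_4 = 2645/62
  p_5/q_5 = 2773/65
q_4 = 62 ≤ 64 < 65 = q_5, so the answer is 2645/62.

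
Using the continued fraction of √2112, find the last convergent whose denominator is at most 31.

√2112 = [45; 1, 21, 1, 90, …] (period length 4).
Convergents:
  p_0/q_0 = 45/1
  p_1/q_1 = 46/1
  p_2/q_2 = 1011/22
  p_3/q_3 = 1057/23
  p_4/q_4 = 96141/2092
q_3 = 23 ≤ 31 < 2092 = q_4, so the answer is 1057/23.

1057/23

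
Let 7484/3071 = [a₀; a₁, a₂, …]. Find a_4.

7484 = 2·3071 + 1342   →  a_0 = 2
3071 = 2·1342 + 387   →  a_1 = 2
1342 = 3·387 + 181   →  a_2 = 3
387 = 2·181 + 25   →  a_3 = 2
181 = 7·25 + 6   →  a_4 = 7

7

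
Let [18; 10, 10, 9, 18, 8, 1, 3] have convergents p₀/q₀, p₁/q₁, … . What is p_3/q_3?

Using pₖ = aₖpₖ₋₁ + pₖ₋₂, qₖ = aₖqₖ₋₁ + qₖ₋₂ (with p₋₁=1, p₋₂=0, q₋₁=0, q₋₂=1):
  k=0: a=18, p=18, q=1
  k=1: a=10, p=181, q=10
  k=2: a=10, p=1828, q=101
  k=3: a=9, p=16633, q=919

16633/919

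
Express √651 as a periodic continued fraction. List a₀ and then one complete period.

[25; 1, 1, 16, 1, 1, 50]

a₀ = ⌊√651⌋ = 25.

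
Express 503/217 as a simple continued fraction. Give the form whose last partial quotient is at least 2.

[2; 3, 6, 1, 9]

503 = 2×217 + 69
217 = 3×69 + 10
69 = 6×10 + 9
10 = 1×9 + 1
9 = 9×1 + 0  (stop)
So 503/217 = [2; 3, 6, 1, 9].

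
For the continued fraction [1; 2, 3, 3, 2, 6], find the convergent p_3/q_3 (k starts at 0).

33/23

Using pₖ = aₖpₖ₋₁ + pₖ₋₂, qₖ = aₖqₖ₋₁ + qₖ₋₂ (with p₋₁=1, p₋₂=0, q₋₁=0, q₋₂=1):
  k=0: a=1, p=1, q=1
  k=1: a=2, p=3, q=2
  k=2: a=3, p=10, q=7
  k=3: a=3, p=33, q=23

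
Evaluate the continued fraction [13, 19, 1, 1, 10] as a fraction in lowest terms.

5351/410

Using pₖ = aₖpₖ₋₁ + pₖ₋₂ and qₖ = aₖqₖ₋₁ + qₖ₋₂:
  k=0: a=13, p=13, q=1
  k=1: a=19, p=248, q=19
  k=2: a=1, p=261, q=20
  k=3: a=1, p=509, q=39
  k=4: a=10, p=5351, q=410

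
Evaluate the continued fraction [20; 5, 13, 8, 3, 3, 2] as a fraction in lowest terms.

256926/12721

Using pₖ = aₖpₖ₋₁ + pₖ₋₂ and qₖ = aₖqₖ₋₁ + qₖ₋₂:
  k=0: a=20, p=20, q=1
  k=1: a=5, p=101, q=5
  k=2: a=13, p=1333, q=66
  k=3: a=8, p=10765, q=533
  k=4: a=3, p=33628, q=1665
  k=5: a=3, p=111649, q=5528
  k=6: a=2, p=256926, q=12721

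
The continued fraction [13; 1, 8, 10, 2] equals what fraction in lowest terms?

2653/191

Using pₖ = aₖpₖ₋₁ + pₖ₋₂ and qₖ = aₖqₖ₋₁ + qₖ₋₂:
  k=0: a=13, p=13, q=1
  k=1: a=1, p=14, q=1
  k=2: a=8, p=125, q=9
  k=3: a=10, p=1264, q=91
  k=4: a=2, p=2653, q=191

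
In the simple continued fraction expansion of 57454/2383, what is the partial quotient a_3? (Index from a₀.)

2

57454 = 24·2383 + 262   →  a_0 = 24
2383 = 9·262 + 25   →  a_1 = 9
262 = 10·25 + 12   →  a_2 = 10
25 = 2·12 + 1   →  a_3 = 2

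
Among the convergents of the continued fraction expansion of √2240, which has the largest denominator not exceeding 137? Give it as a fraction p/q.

3313/70

√2240 = [47; 3, 23, 3, 94, …] (period length 4).
Convergents:
  p_0/q_0 = 47/1
  p_1/q_1 = 142/3
  p_2/q_2 = 3313/70
  p_3/q_3 = 10081/213
q_2 = 70 ≤ 137 < 213 = q_3, so the answer is 3313/70.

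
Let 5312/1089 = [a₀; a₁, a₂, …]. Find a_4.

3

5312 = 4·1089 + 956   →  a_0 = 4
1089 = 1·956 + 133   →  a_1 = 1
956 = 7·133 + 25   →  a_2 = 7
133 = 5·25 + 8   →  a_3 = 5
25 = 3·8 + 1   →  a_4 = 3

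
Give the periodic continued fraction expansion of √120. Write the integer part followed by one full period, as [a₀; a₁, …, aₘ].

a₀ = ⌊√120⌋ = 10.
With m₀=0, d₀=1 and mₖ₊₁ = dₖaₖ − mₖ, dₖ₊₁ = (n − mₖ₊₁²)/dₖ, aₖ₊₁ = ⌊(a₀+mₖ₊₁)/dₖ₊₁⌋:
  k=1: m=10, d=20, a=1
  k=2: m=10, d=1, a=20
d=1 and a=2a₀=20 at k=2, so the next step gives (m, d) = (10, 20) again — its k=1 value — and the period has length 2.

[10; 1, 20]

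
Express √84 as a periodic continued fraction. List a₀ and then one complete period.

[9; 6, 18]

a₀ = ⌊√84⌋ = 9.
With m₀=0, d₀=1 and mₖ₊₁ = dₖaₖ − mₖ, dₖ₊₁ = (n − mₖ₊₁²)/dₖ, aₖ₊₁ = ⌊(a₀+mₖ₊₁)/dₖ₊₁⌋:
  k=1: m=9, d=3, a=6
  k=2: m=9, d=1, a=18
d=1 and a=2a₀=18 at k=2, so the next step gives (m, d) = (9, 3) again — its k=1 value — and the period has length 2.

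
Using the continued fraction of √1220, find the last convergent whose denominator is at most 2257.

√1220 = [34; 1, 12, 1, 68, …] (period length 4).
Convergents:
  p_0/q_0 = 34/1
  p_1/q_1 = 35/1
  p_2/q_2 = 454/13
  p_3/q_3 = 489/14
  p_4/q_4 = 33706/965
  p_5/q_5 = 34195/979
  p_6/q_6 = 444046/12713
q_5 = 979 ≤ 2257 < 12713 = q_6, so the answer is 34195/979.

34195/979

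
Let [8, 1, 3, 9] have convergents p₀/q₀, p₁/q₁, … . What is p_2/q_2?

35/4

Using pₖ = aₖpₖ₋₁ + pₖ₋₂, qₖ = aₖqₖ₋₁ + qₖ₋₂ (with p₋₁=1, p₋₂=0, q₋₁=0, q₋₂=1):
  k=0: a=8, p=8, q=1
  k=1: a=1, p=9, q=1
  k=2: a=3, p=35, q=4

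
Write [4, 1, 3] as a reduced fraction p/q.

Fold from the inside: start with 3/1.
  1 + 1/3 = 4/3
  4 + 3/4 = 19/4

19/4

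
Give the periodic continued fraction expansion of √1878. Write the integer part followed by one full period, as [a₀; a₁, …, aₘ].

[43; 2, 1, 42, 1, 2, 86]

a₀ = ⌊√1878⌋ = 43.
With m₀=0, d₀=1 and mₖ₊₁ = dₖaₖ − mₖ, dₖ₊₁ = (n − mₖ₊₁²)/dₖ, aₖ₊₁ = ⌊(a₀+mₖ₊₁)/dₖ₊₁⌋:
  k=1: m=43, d=29, a=2
  k=2: m=15, d=57, a=1
  k=3: m=42, d=2, a=42
  k=4: m=42, d=57, a=1
  k=5: m=15, d=29, a=2
  k=6: m=43, d=1, a=86
d=1 and a=2a₀=86 at k=6, so the next step gives (m, d) = (43, 29) again — its k=1 value — and the period has length 6.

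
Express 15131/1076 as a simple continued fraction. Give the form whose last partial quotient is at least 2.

15131 = 14*1076 + 67
1076 = 16*67 + 4
67 = 16*4 + 3
4 = 1*3 + 1
3 = 3*1 + 0  (stop)
So 15131/1076 = [14; 16, 16, 1, 3].

[14; 16, 16, 1, 3]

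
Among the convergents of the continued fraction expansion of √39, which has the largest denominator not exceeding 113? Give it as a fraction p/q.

306/49

√39 = [6; 4, 12, …] (period length 2).
Convergents:
  p_0/q_0 = 6/1
  p_1/q_1 = 25/4
  p_2/q_2 = 306/49
  p_3/q_3 = 1249/200
q_2 = 49 ≤ 113 < 200 = q_3, so the answer is 306/49.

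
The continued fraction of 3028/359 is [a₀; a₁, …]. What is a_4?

7

3028 = 8·359 + 156   →  a_0 = 8
359 = 2·156 + 47   →  a_1 = 2
156 = 3·47 + 15   →  a_2 = 3
47 = 3·15 + 2   →  a_3 = 3
15 = 7·2 + 1   →  a_4 = 7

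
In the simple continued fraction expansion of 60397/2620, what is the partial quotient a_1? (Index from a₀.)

19

60397 = 23·2620 + 137   →  a_0 = 23
2620 = 19·137 + 17   →  a_1 = 19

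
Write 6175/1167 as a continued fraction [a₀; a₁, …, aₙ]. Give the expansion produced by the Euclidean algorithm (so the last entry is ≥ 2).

[5; 3, 2, 3, 5, 9]

6175 = 5×1167 + 340
1167 = 3×340 + 147
340 = 2×147 + 46
147 = 3×46 + 9
46 = 5×9 + 1
9 = 9×1 + 0  (stop)
So 6175/1167 = [5; 3, 2, 3, 5, 9].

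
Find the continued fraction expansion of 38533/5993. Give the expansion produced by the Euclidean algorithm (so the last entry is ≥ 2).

38533 = 6·5993 + 2575
5993 = 2·2575 + 843
2575 = 3·843 + 46
843 = 18·46 + 15
46 = 3·15 + 1
15 = 15·1 + 0  (stop)
So 38533/5993 = [6; 2, 3, 18, 3, 15].

[6; 2, 3, 18, 3, 15]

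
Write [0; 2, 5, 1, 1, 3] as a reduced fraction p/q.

Using pₖ = aₖpₖ₋₁ + pₖ₋₂ and qₖ = aₖqₖ₋₁ + qₖ₋₂:
  k=0: a=0, p=0, q=1
  k=1: a=2, p=1, q=2
  k=2: a=5, p=5, q=11
  k=3: a=1, p=6, q=13
  k=4: a=1, p=11, q=24
  k=5: a=3, p=39, q=85

39/85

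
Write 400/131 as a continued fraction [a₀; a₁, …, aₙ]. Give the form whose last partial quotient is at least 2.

[3; 18, 1, 2, 2]

400 = 3*131 + 7
131 = 18*7 + 5
7 = 1*5 + 2
5 = 2*2 + 1
2 = 2*1 + 0  (stop)
So 400/131 = [3; 18, 1, 2, 2].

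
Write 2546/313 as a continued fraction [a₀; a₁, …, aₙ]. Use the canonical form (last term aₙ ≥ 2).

[8; 7, 2, 4, 1, 3]

2546 = 8·313 + 42
313 = 7·42 + 19
42 = 2·19 + 4
19 = 4·4 + 3
4 = 1·3 + 1
3 = 3·1 + 0  (stop)
So 2546/313 = [8; 7, 2, 4, 1, 3].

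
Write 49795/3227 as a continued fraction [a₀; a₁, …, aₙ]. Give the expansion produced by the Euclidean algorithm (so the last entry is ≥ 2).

[15; 2, 3, 9, 8, 6]

49795 = 15×3227 + 1390
3227 = 2×1390 + 447
1390 = 3×447 + 49
447 = 9×49 + 6
49 = 8×6 + 1
6 = 6×1 + 0  (stop)
So 49795/3227 = [15; 2, 3, 9, 8, 6].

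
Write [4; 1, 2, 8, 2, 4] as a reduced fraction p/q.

1109/237

Fold from the inside: start with 4/1.
  2 + 1/4 = 9/4
  8 + 4/9 = 76/9
  2 + 9/76 = 161/76
  1 + 76/161 = 237/161
  4 + 161/237 = 1109/237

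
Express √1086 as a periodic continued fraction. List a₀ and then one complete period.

a₀ = ⌊√1086⌋ = 32.
With m₀=0, d₀=1 and mₖ₊₁ = dₖaₖ − mₖ, dₖ₊₁ = (n − mₖ₊₁²)/dₖ, aₖ₊₁ = ⌊(a₀+mₖ₊₁)/dₖ₊₁⌋:
  k=1: m=32, d=62, a=1
  k=2: m=30, d=3, a=20
  k=3: m=30, d=62, a=1
  k=4: m=32, d=1, a=64
d=1 and a=2a₀=64 at k=4, so the next step gives (m, d) = (32, 62) again — its k=1 value — and the period has length 4.

[32; 1, 20, 1, 64]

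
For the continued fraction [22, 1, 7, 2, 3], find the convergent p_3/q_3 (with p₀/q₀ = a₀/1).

Using pₖ = aₖpₖ₋₁ + pₖ₋₂, qₖ = aₖqₖ₋₁ + qₖ₋₂ (with p₋₁=1, p₋₂=0, q₋₁=0, q₋₂=1):
  k=0: a=22, p=22, q=1
  k=1: a=1, p=23, q=1
  k=2: a=7, p=183, q=8
  k=3: a=2, p=389, q=17

389/17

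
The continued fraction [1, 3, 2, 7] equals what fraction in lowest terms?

Using pₖ = aₖpₖ₋₁ + pₖ₋₂ and qₖ = aₖqₖ₋₁ + qₖ₋₂:
  k=0: a=1, p=1, q=1
  k=1: a=3, p=4, q=3
  k=2: a=2, p=9, q=7
  k=3: a=7, p=67, q=52

67/52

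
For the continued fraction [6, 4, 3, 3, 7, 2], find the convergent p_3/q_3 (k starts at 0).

268/43

Using pₖ = aₖpₖ₋₁ + pₖ₋₂, qₖ = aₖqₖ₋₁ + qₖ₋₂ (with p₋₁=1, p₋₂=0, q₋₁=0, q₋₂=1):
  k=0: a=6, p=6, q=1
  k=1: a=4, p=25, q=4
  k=2: a=3, p=81, q=13
  k=3: a=3, p=268, q=43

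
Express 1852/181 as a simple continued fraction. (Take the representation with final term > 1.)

1852 = 10×181 + 42
181 = 4×42 + 13
42 = 3×13 + 3
13 = 4×3 + 1
3 = 3×1 + 0  (stop)
So 1852/181 = [10; 4, 3, 4, 3].

[10; 4, 3, 4, 3]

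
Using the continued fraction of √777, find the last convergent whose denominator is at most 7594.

√777 = [27; 1, 6, 1, 54, …] (period length 4).
Convergents:
  p_0/q_0 = 27/1
  p_1/q_1 = 28/1
  p_2/q_2 = 195/7
  p_3/q_3 = 223/8
  p_4/q_4 = 12237/439
  p_5/q_5 = 12460/447
  p_6/q_6 = 86997/3121
  p_7/q_7 = 99457/3568
  p_8/q_8 = 5457675/195793
q_7 = 3568 ≤ 7594 < 195793 = q_8, so the answer is 99457/3568.

99457/3568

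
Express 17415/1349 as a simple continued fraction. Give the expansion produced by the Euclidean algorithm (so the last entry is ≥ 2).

[12; 1, 10, 17, 2, 3]

17415 = 12·1349 + 1227
1349 = 1·1227 + 122
1227 = 10·122 + 7
122 = 17·7 + 3
7 = 2·3 + 1
3 = 3·1 + 0  (stop)
So 17415/1349 = [12; 1, 10, 17, 2, 3].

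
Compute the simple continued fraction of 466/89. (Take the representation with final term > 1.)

466 = 5·89 + 21
89 = 4·21 + 5
21 = 4·5 + 1
5 = 5·1 + 0  (stop)
So 466/89 = [5; 4, 4, 5].

[5; 4, 4, 5]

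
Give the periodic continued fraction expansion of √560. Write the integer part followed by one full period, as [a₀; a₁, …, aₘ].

[23; 1, 1, 1, 46]

a₀ = ⌊√560⌋ = 23.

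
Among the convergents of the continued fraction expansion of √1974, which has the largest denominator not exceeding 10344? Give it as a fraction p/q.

193447/4354

√1974 = [44; 2, 3, 17, 2, 17, 3, 2, 88, …] (period length 8).
Convergents:
  p_0/q_0 = 44/1
  p_1/q_1 = 89/2
  p_2/q_2 = 311/7
  p_3/q_3 = 5376/121
  p_4/q_4 = 11063/249
  p_5/q_5 = 193447/4354
  p_6/q_6 = 591404/13311
q_5 = 4354 ≤ 10344 < 13311 = q_6, so the answer is 193447/4354.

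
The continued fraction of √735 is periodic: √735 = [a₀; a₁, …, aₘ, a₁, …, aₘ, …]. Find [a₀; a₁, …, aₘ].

[27; 9, 54]

a₀ = ⌊√735⌋ = 27.
With m₀=0, d₀=1 and mₖ₊₁ = dₖaₖ − mₖ, dₖ₊₁ = (n − mₖ₊₁²)/dₖ, aₖ₊₁ = ⌊(a₀+mₖ₊₁)/dₖ₊₁⌋:
  k=1: m=27, d=6, a=9
  k=2: m=27, d=1, a=54
d=1 and a=2a₀=54 at k=2, so the next step gives (m, d) = (27, 6) again — its k=1 value — and the period has length 2.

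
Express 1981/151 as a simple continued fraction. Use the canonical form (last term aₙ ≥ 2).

1981 = 13*151 + 18
151 = 8*18 + 7
18 = 2*7 + 4
7 = 1*4 + 3
4 = 1*3 + 1
3 = 3*1 + 0  (stop)
So 1981/151 = [13; 8, 2, 1, 1, 3].

[13; 8, 2, 1, 1, 3]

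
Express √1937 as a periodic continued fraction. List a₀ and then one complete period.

a₀ = ⌊√1937⌋ = 44.
With m₀=0, d₀=1 and mₖ₊₁ = dₖaₖ − mₖ, dₖ₊₁ = (n − mₖ₊₁²)/dₖ, aₖ₊₁ = ⌊(a₀+mₖ₊₁)/dₖ₊₁⌋:
  k=1: m=44, d=1, a=88
d=1 and a=2a₀=88 at k=1, so the next step gives (m, d) = (44, 1) again — its k=1 value — and the period has length 1.

[44; 88]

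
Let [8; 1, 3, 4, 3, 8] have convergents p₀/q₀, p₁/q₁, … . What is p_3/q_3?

149/17

Using pₖ = aₖpₖ₋₁ + pₖ₋₂, qₖ = aₖqₖ₋₁ + qₖ₋₂ (with p₋₁=1, p₋₂=0, q₋₁=0, q₋₂=1):
  k=0: a=8, p=8, q=1
  k=1: a=1, p=9, q=1
  k=2: a=3, p=35, q=4
  k=3: a=4, p=149, q=17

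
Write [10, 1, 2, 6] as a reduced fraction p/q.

Fold from the inside: start with 6/1.
  2 + 1/6 = 13/6
  1 + 6/13 = 19/13
  10 + 13/19 = 203/19

203/19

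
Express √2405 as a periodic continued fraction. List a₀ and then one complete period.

a₀ = ⌊√2405⌋ = 49.
With m₀=0, d₀=1 and mₖ₊₁ = dₖaₖ − mₖ, dₖ₊₁ = (n − mₖ₊₁²)/dₖ, aₖ₊₁ = ⌊(a₀+mₖ₊₁)/dₖ₊₁⌋:
  k=1: m=49, d=4, a=24
  k=2: m=47, d=49, a=1
  k=3: m=2, d=49, a=1
  k=4: m=47, d=4, a=24
  k=5: m=49, d=1, a=98
d=1 and a=2a₀=98 at k=5, so the next step gives (m, d) = (49, 4) again — its k=1 value — and the period has length 5.

[49; 24, 1, 1, 24, 98]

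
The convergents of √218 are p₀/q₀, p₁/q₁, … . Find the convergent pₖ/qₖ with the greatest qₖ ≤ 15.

√218 = [14; 1, 3, 3, 1, 28, …] (period length 5).
Convergents:
  p_0/q_0 = 14/1
  p_1/q_1 = 15/1
  p_2/q_2 = 59/4
  p_3/q_3 = 192/13
  p_4/q_4 = 251/17
q_3 = 13 ≤ 15 < 17 = q_4, so the answer is 192/13.

192/13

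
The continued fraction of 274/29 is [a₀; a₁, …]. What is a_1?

274 = 9·29 + 13   →  a_0 = 9
29 = 2·13 + 3   →  a_1 = 2

2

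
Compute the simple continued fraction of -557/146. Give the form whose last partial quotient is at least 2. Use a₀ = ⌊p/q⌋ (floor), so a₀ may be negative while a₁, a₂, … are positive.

[-4; 5, 2, 2, 5]

-557 = -4*146 + 27
146 = 5*27 + 11
27 = 2*11 + 5
11 = 2*5 + 1
5 = 5*1 + 0  (stop)
So -557/146 = [-4; 5, 2, 2, 5].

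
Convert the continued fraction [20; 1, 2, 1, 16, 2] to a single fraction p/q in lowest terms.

Fold from the inside: start with 2/1.
  16 + 1/2 = 33/2
  1 + 2/33 = 35/33
  2 + 33/35 = 103/35
  1 + 35/103 = 138/103
  20 + 103/138 = 2863/138

2863/138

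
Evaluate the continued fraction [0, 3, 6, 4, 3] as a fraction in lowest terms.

Fold from the inside: start with 3/1.
  4 + 1/3 = 13/3
  6 + 3/13 = 81/13
  3 + 13/81 = 256/81
  0 + 81/256 = 81/256

81/256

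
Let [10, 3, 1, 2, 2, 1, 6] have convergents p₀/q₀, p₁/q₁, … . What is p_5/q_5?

Using pₖ = aₖpₖ₋₁ + pₖ₋₂, qₖ = aₖqₖ₋₁ + qₖ₋₂ (with p₋₁=1, p₋₂=0, q₋₁=0, q₋₂=1):
  k=0: a=10, p=10, q=1
  k=1: a=3, p=31, q=3
  k=2: a=1, p=41, q=4
  k=3: a=2, p=113, q=11
  k=4: a=2, p=267, q=26
  k=5: a=1, p=380, q=37

380/37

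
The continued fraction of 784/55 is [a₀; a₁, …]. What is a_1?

784 = 14·55 + 14   →  a_0 = 14
55 = 3·14 + 13   →  a_1 = 3

3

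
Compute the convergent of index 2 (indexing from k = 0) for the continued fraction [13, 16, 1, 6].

Using pₖ = aₖpₖ₋₁ + pₖ₋₂, qₖ = aₖqₖ₋₁ + qₖ₋₂ (with p₋₁=1, p₋₂=0, q₋₁=0, q₋₂=1):
  k=0: a=13, p=13, q=1
  k=1: a=16, p=209, q=16
  k=2: a=1, p=222, q=17

222/17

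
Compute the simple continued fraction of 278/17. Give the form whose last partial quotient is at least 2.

[16; 2, 1, 5]

278 = 16*17 + 6
17 = 2*6 + 5
6 = 1*5 + 1
5 = 5*1 + 0  (stop)
So 278/17 = [16; 2, 1, 5].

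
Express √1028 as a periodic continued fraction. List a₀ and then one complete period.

a₀ = ⌊√1028⌋ = 32.
With m₀=0, d₀=1 and mₖ₊₁ = dₖaₖ − mₖ, dₖ₊₁ = (n − mₖ₊₁²)/dₖ, aₖ₊₁ = ⌊(a₀+mₖ₊₁)/dₖ₊₁⌋:
  k=1: m=32, d=4, a=16
  k=2: m=32, d=1, a=64
d=1 and a=2a₀=64 at k=2, so the next step gives (m, d) = (32, 4) again — its k=1 value — and the period has length 2.

[32; 16, 64]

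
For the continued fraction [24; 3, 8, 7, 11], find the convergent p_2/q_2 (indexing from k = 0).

608/25

Using pₖ = aₖpₖ₋₁ + pₖ₋₂, qₖ = aₖqₖ₋₁ + qₖ₋₂ (with p₋₁=1, p₋₂=0, q₋₁=0, q₋₂=1):
  k=0: a=24, p=24, q=1
  k=1: a=3, p=73, q=3
  k=2: a=8, p=608, q=25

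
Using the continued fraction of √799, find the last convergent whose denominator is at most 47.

424/15

√799 = [28; 3, 1, 3, 56, …] (period length 4).
Convergents:
  p_0/q_0 = 28/1
  p_1/q_1 = 85/3
  p_2/q_2 = 113/4
  p_3/q_3 = 424/15
  p_4/q_4 = 23857/844
q_3 = 15 ≤ 47 < 844 = q_4, so the answer is 424/15.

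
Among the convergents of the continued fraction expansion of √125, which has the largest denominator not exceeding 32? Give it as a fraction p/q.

√125 = [11; 5, 1, 1, 5, 22, …] (period length 5).
Convergents:
  p_0/q_0 = 11/1
  p_1/q_1 = 56/5
  p_2/q_2 = 67/6
  p_3/q_3 = 123/11
  p_4/q_4 = 682/61
q_3 = 11 ≤ 32 < 61 = q_4, so the answer is 123/11.

123/11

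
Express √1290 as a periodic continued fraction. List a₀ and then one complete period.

a₀ = ⌊√1290⌋ = 35.
With m₀=0, d₀=1 and mₖ₊₁ = dₖaₖ − mₖ, dₖ₊₁ = (n − mₖ₊₁²)/dₖ, aₖ₊₁ = ⌊(a₀+mₖ₊₁)/dₖ₊₁⌋:
  k=1: m=35, d=65, a=1
  k=2: m=30, d=6, a=10
  k=3: m=30, d=65, a=1
  k=4: m=35, d=1, a=70
d=1 and a=2a₀=70 at k=4, so the next step gives (m, d) = (35, 65) again — its k=1 value — and the period has length 4.

[35; 1, 10, 1, 70]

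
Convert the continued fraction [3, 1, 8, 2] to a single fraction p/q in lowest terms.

Fold from the inside: start with 2/1.
  8 + 1/2 = 17/2
  1 + 2/17 = 19/17
  3 + 17/19 = 74/19

74/19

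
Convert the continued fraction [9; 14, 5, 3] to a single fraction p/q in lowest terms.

2059/227

Fold from the inside: start with 3/1.
  5 + 1/3 = 16/3
  14 + 3/16 = 227/16
  9 + 16/227 = 2059/227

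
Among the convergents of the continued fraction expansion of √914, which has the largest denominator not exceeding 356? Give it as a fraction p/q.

√914 = [30; 4, 3, 3, 4, 60, …] (period length 5).
Convergents:
  p_0/q_0 = 30/1
  p_1/q_1 = 121/4
  p_2/q_2 = 393/13
  p_3/q_3 = 1300/43
  p_4/q_4 = 5593/185
  p_5/q_5 = 336880/11143
q_4 = 185 ≤ 356 < 11143 = q_5, so the answer is 5593/185.

5593/185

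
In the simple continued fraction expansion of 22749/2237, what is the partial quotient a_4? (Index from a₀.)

4

22749 = 10·2237 + 379   →  a_0 = 10
2237 = 5·379 + 342   →  a_1 = 5
379 = 1·342 + 37   →  a_2 = 1
342 = 9·37 + 9   →  a_3 = 9
37 = 4·9 + 1   →  a_4 = 4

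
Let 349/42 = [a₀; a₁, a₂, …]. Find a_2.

349 = 8·42 + 13   →  a_0 = 8
42 = 3·13 + 3   →  a_1 = 3
13 = 4·3 + 1   →  a_2 = 4

4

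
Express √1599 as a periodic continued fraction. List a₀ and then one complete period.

a₀ = ⌊√1599⌋ = 39.

[39; 1, 78]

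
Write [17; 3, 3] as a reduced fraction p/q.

Fold from the inside: start with 3/1.
  3 + 1/3 = 10/3
  17 + 3/10 = 173/10

173/10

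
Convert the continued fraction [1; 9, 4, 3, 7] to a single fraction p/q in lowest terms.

972/877

Fold from the inside: start with 7/1.
  3 + 1/7 = 22/7
  4 + 7/22 = 95/22
  9 + 22/95 = 877/95
  1 + 95/877 = 972/877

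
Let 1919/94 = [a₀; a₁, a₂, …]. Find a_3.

2

1919 = 20·94 + 39   →  a_0 = 20
94 = 2·39 + 16   →  a_1 = 2
39 = 2·16 + 7   →  a_2 = 2
16 = 2·7 + 2   →  a_3 = 2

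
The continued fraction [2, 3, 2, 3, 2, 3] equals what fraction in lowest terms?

Using pₖ = aₖpₖ₋₁ + pₖ₋₂ and qₖ = aₖqₖ₋₁ + qₖ₋₂:
  k=0: a=2, p=2, q=1
  k=1: a=3, p=7, q=3
  k=2: a=2, p=16, q=7
  k=3: a=3, p=55, q=24
  k=4: a=2, p=126, q=55
  k=5: a=3, p=433, q=189

433/189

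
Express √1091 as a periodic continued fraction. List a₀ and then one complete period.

a₀ = ⌊√1091⌋ = 33.
With m₀=0, d₀=1 and mₖ₊₁ = dₖaₖ − mₖ, dₖ₊₁ = (n − mₖ₊₁²)/dₖ, aₖ₊₁ = ⌊(a₀+mₖ₊₁)/dₖ₊₁⌋:
  k=1: m=33, d=2, a=33
  k=2: m=33, d=1, a=66
d=1 and a=2a₀=66 at k=2, so the next step gives (m, d) = (33, 2) again — its k=1 value — and the period has length 2.

[33; 33, 66]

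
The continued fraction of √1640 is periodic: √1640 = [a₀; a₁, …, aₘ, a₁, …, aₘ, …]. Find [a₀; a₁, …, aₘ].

[40; 2, 80]

a₀ = ⌊√1640⌋ = 40.
With m₀=0, d₀=1 and mₖ₊₁ = dₖaₖ − mₖ, dₖ₊₁ = (n − mₖ₊₁²)/dₖ, aₖ₊₁ = ⌊(a₀+mₖ₊₁)/dₖ₊₁⌋:
  k=1: m=40, d=40, a=2
  k=2: m=40, d=1, a=80
d=1 and a=2a₀=80 at k=2, so the next step gives (m, d) = (40, 40) again — its k=1 value — and the period has length 2.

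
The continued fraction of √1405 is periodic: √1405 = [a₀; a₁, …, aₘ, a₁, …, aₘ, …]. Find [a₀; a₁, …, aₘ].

[37; 2, 14, 2, 74]

a₀ = ⌊√1405⌋ = 37.
With m₀=0, d₀=1 and mₖ₊₁ = dₖaₖ − mₖ, dₖ₊₁ = (n − mₖ₊₁²)/dₖ, aₖ₊₁ = ⌊(a₀+mₖ₊₁)/dₖ₊₁⌋:
  k=1: m=37, d=36, a=2
  k=2: m=35, d=5, a=14
  k=3: m=35, d=36, a=2
  k=4: m=37, d=1, a=74
d=1 and a=2a₀=74 at k=4, so the next step gives (m, d) = (37, 36) again — its k=1 value — and the period has length 4.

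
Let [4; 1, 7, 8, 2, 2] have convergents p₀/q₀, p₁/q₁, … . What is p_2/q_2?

Using pₖ = aₖpₖ₋₁ + pₖ₋₂, qₖ = aₖqₖ₋₁ + qₖ₋₂ (with p₋₁=1, p₋₂=0, q₋₁=0, q₋₂=1):
  k=0: a=4, p=4, q=1
  k=1: a=1, p=5, q=1
  k=2: a=7, p=39, q=8

39/8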